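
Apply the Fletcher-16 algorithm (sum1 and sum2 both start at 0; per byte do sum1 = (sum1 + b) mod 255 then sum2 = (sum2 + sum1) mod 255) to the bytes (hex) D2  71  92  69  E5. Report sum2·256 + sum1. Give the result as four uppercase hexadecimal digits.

Running sums (mod 255):
  after byte 0 (D2): sum1=210, sum2=210
  after byte 1 (71): sum1=68, sum2=23
  after byte 2 (92): sum1=214, sum2=237
  after byte 3 (69): sum1=64, sum2=46
  after byte 4 (E5): sum1=38, sum2=84
Checksum = sum2·256 + sum1 = 84·256 + 38 = 21542 = 0x5426.

5426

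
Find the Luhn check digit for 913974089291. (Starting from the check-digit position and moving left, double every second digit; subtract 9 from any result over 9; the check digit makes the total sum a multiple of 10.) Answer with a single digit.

1

Partial digits right→left: 1 9 2 9 8 0 4 7 9 3 1 9
Double every second digit counting from the check-digit position (so the 1st, 3rd, 5th, ... of the partial from the right).
  doubled (with −9 where >9): 2 4 7 8 9 2 → sum 32
  kept as-is: 9 9 0 7 3 9 → sum 37
Total = 32 + 37 = 69.
Check digit = (10 − (69 mod 10)) mod 10 = 1.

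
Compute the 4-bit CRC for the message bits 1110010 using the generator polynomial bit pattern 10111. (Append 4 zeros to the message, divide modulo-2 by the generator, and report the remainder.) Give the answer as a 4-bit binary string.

0000

Append 4 zeros: 11100100000. Divide by 10111 (XOR where the leading bit is 1):
  pos 0: 11100 XOR 10111 = 01011
  pos 1: 10111 XOR 10111 = 00000
Remainder (last 4 bits) = 0000. This is the CRC / FCS.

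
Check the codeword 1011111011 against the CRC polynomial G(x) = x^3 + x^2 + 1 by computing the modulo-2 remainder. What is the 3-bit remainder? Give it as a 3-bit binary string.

001

Modulo-2 division of 1011111011 by 1101:
  pos 0: 1011 XOR 1101 = 0110
  pos 1: 1101 XOR 1101 = 0000
  pos 5: 1101 XOR 1101 = 0000
Remainder = 001 (nonzero — an error is detected).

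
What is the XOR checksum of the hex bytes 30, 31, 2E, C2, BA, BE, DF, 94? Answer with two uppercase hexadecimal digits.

A2

XOR the bytes together:
  start with 0x30
  0x30 ⊕ 0x31 = 0x01
  0x01 ⊕ 0x2E = 0x2F
  0x2F ⊕ 0xC2 = 0xED
  0xED ⊕ 0xBA = 0x57
  0x57 ⊕ 0xBE = 0xE9
  0xE9 ⊕ 0xDF = 0x36
  0x36 ⊕ 0x94 = 0xA2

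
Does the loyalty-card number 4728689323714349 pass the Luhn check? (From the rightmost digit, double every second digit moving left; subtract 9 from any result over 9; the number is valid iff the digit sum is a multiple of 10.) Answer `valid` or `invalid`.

invalid

From the right, keep odd positions and double even positions (subtract 9 from any doubled value over 9):
  doubled (positions 2,4,...): 8 8 5 4 9 3 4 8 → sum 49
  kept (positions 1,3,...): 9 3 1 3 3 8 8 7 → sum 42
Total = 91.
91 mod 10 = 1, so the number is invalid.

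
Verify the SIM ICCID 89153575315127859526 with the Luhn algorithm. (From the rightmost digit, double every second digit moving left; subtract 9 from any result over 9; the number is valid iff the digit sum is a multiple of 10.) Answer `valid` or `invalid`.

From the right, keep odd positions and double even positions (subtract 9 from any doubled value over 9):
  doubled (positions 2,4,...): 4 9 7 4 1 6 5 6 2 7 → sum 51
  kept (positions 1,3,...): 6 5 5 7 1 1 5 5 5 9 → sum 49
Total = 100.
100 mod 10 = 0, so the number is valid.

valid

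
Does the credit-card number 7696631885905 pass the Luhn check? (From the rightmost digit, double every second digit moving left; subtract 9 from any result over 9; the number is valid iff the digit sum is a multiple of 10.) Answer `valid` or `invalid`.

From the right, keep odd positions and double even positions (subtract 9 from any doubled value over 9):
  doubled (positions 2,4,...): 0 1 7 6 3 3 → sum 20
  kept (positions 1,3,...): 5 9 8 1 6 9 7 → sum 45
Total = 65.
65 mod 10 = 5, so the number is invalid.

invalid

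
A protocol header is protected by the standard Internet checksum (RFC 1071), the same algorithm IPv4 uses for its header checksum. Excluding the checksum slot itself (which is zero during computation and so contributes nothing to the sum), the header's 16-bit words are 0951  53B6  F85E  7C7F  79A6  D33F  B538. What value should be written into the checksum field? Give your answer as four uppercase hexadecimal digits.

2BFB

One's-complement addition (fold any carry out of bit 15 back into bit 0):
  0x0951 + 0x53B6 = 0x05D07
  0x5D07 + 0xF85E = 0x15565 → wrap carry → 0x5566
  0x5566 + 0x7C7F = 0x0D1E5
  0xD1E5 + 0x79A6 = 0x14B8B → wrap carry → 0x4B8C
  0x4B8C + 0xD33F = 0x11ECB → wrap carry → 0x1ECC
  0x1ECC + 0xB538 = 0x0D404
One's-complement sum = 0xD404.
Checksum = ~0xD404 & 0xFFFF = 0x2BFB.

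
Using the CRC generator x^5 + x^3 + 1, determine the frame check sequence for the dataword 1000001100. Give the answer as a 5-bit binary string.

10100

Append 5 zeros: 100000110000000. Divide by 101001 (XOR where the leading bit is 1):
  pos 0: 100000 XOR 101001 = 001001
  pos 2: 100111 XOR 101001 = 001110
  pos 4: 111000 XOR 101001 = 010001
  pos 5: 100010 XOR 101001 = 001011
  pos 7: 101100 XOR 101001 = 000101
Remainder (last 5 bits) = 10100. This is the CRC / FCS.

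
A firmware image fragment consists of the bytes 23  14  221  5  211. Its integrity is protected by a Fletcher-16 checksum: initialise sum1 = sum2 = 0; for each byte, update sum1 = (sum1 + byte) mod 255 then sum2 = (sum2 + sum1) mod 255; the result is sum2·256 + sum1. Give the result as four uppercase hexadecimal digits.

23DB

Running sums (mod 255):
  after byte 0 (23): sum1=23, sum2=23
  after byte 1 (14): sum1=37, sum2=60
  after byte 2 (221): sum1=3, sum2=63
  after byte 3 (5): sum1=8, sum2=71
  after byte 4 (211): sum1=219, sum2=35
Checksum = sum2·256 + sum1 = 35·256 + 219 = 9179 = 0x23DB.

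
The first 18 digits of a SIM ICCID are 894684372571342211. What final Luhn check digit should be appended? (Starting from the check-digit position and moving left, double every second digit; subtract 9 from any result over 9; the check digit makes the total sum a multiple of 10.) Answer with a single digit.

Partial digits right→left: 1 1 2 2 4 3 1 7 5 2 7 3 4 8 6 4 9 8
Double every second digit counting from the check-digit position (so the 1st, 3rd, 5th, ... of the partial from the right).
  doubled (with −9 where >9): 2 4 8 2 1 5 8 3 9 → sum 42
  kept as-is: 1 2 3 7 2 3 8 4 8 → sum 38
Total = 42 + 38 = 80.
Check digit = (10 − (80 mod 10)) mod 10 = 0.

0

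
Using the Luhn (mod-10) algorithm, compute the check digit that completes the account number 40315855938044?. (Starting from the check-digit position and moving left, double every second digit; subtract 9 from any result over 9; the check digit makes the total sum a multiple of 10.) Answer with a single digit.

8

Partial digits right→left: 4 4 0 8 3 9 5 5 8 5 1 3 0 4
Double every second digit counting from the check-digit position (so the 1st, 3rd, 5th, ... of the partial from the right).
  doubled (with −9 where >9): 8 0 6 1 7 2 0 → sum 24
  kept as-is: 4 8 9 5 5 3 4 → sum 38
Total = 24 + 38 = 62.
Check digit = (10 − (62 mod 10)) mod 10 = 8.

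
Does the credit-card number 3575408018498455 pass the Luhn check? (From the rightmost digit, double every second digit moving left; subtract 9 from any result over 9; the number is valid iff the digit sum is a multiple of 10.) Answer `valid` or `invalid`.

valid

From the right, keep odd positions and double even positions (subtract 9 from any doubled value over 9):
  doubled (positions 2,4,...): 1 7 8 2 7 8 5 6 → sum 44
  kept (positions 1,3,...): 5 4 9 8 0 0 5 5 → sum 36
Total = 80.
80 mod 10 = 0, so the number is valid.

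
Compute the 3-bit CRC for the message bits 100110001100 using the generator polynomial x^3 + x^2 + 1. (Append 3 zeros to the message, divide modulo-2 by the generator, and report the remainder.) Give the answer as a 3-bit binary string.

Append 3 zeros: 100110001100000. Divide by 1101 (XOR where the leading bit is 1):
  pos 0: 1001 XOR 1101 = 0100
  pos 1: 1001 XOR 1101 = 0100
  pos 2: 1000 XOR 1101 = 0101
  pos 3: 1010 XOR 1101 = 0111
  pos 4: 1110 XOR 1101 = 0011
  pos 6: 1111 XOR 1101 = 0010
  pos 8: 1000 XOR 1101 = 0101
  pos 9: 1010 XOR 1101 = 0111
  pos 10: 1110 XOR 1101 = 0011
Remainder (last 3 bits) = 110. This is the CRC / FCS.

110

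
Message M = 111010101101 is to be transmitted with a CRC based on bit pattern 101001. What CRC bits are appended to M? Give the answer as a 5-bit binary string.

11010

Append 5 zeros: 11101010110100000. Divide by 101001 (XOR where the leading bit is 1):
  pos 0: 111010 XOR 101001 = 010011
  pos 1: 100111 XOR 101001 = 001110
  pos 3: 111001 XOR 101001 = 010000
  pos 4: 100001 XOR 101001 = 001000
  pos 6: 100001 XOR 101001 = 001000
  pos 8: 100000 XOR 101001 = 001001
  pos 10: 100100 XOR 101001 = 001101
Remainder (last 5 bits) = 11010. This is the CRC / FCS.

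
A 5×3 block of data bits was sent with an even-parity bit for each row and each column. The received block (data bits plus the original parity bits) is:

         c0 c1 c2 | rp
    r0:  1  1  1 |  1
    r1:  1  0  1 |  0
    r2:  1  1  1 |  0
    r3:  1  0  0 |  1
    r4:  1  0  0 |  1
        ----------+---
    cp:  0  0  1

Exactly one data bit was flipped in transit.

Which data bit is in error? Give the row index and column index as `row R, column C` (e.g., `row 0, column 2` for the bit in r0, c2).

Recompute each row's even parity and compare to rp:
  r0: data parity 1, sent rp 1 → ok
  r1: data parity 0, sent rp 0 → ok
  r2: data parity 1, sent rp 0 → mismatch
  r3: data parity 1, sent rp 1 → ok
  r4: data parity 1, sent rp 1 → ok
Recompute each column's even parity and compare to cp:
  c0: data parity 1, sent cp 0 → mismatch
  c1: data parity 0, sent cp 0 → ok
  c2: data parity 1, sent cp 1 → ok
Exactly one row (r2) and one column (c0) fail → the flipped bit is at their intersection.

row 2, column 0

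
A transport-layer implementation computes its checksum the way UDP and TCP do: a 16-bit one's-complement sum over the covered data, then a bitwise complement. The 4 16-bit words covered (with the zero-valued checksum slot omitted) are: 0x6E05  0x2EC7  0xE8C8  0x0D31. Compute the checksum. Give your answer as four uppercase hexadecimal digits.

6D39

One's-complement addition (fold any carry out of bit 15 back into bit 0):
  0x6E05 + 0x2EC7 = 0x09CCC
  0x9CCC + 0xE8C8 = 0x18594 → wrap carry → 0x8595
  0x8595 + 0x0D31 = 0x092C6
One's-complement sum = 0x92C6.
Checksum = ~0x92C6 & 0xFFFF = 0x6D39.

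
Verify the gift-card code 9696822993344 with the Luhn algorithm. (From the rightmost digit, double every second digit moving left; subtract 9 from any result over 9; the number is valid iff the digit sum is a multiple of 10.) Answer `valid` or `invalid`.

From the right, keep odd positions and double even positions (subtract 9 from any doubled value over 9):
  doubled (positions 2,4,...): 8 6 9 4 3 3 → sum 33
  kept (positions 1,3,...): 4 3 9 2 8 9 9 → sum 44
Total = 77.
77 mod 10 = 7, so the number is invalid.

invalid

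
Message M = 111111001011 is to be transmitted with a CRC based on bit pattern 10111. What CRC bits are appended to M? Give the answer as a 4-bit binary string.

0001

Append 4 zeros: 1111110010110000. Divide by 10111 (XOR where the leading bit is 1):
  pos 0: 11111 XOR 10111 = 01000
  pos 1: 10001 XOR 10111 = 00110
  pos 3: 11000 XOR 10111 = 01111
  pos 4: 11111 XOR 10111 = 01000
  pos 5: 10000 XOR 10111 = 00111
  pos 7: 11111 XOR 10111 = 01000
  pos 8: 10000 XOR 10111 = 00111
  pos 10: 11100 XOR 10111 = 01011
  pos 11: 10110 XOR 10111 = 00001
Remainder (last 4 bits) = 0001. This is the CRC / FCS.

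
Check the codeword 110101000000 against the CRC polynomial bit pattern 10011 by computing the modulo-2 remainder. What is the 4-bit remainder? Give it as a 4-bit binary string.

0000

Modulo-2 division of 110101000000 by 10011:
  pos 0: 11010 XOR 10011 = 01001
  pos 1: 10011 XOR 10011 = 00000
Remainder = 0000 (zero — the frame passes the CRC check).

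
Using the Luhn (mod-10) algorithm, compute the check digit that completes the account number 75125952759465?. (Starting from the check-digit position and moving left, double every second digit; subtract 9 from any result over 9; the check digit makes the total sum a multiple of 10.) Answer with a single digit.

Partial digits right→left: 5 6 4 9 5 7 2 5 9 5 2 1 5 7
Double every second digit counting from the check-digit position (so the 1st, 3rd, 5th, ... of the partial from the right).
  doubled (with −9 where >9): 1 8 1 4 9 4 1 → sum 28
  kept as-is: 6 9 7 5 5 1 7 → sum 40
Total = 28 + 40 = 68.
Check digit = (10 − (68 mod 10)) mod 10 = 2.

2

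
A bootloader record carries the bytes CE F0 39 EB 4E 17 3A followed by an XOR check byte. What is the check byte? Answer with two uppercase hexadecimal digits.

XOR the bytes together:
  start with 0xCE
  0xCE ⊕ 0xF0 = 0x3E
  0x3E ⊕ 0x39 = 0x07
  0x07 ⊕ 0xEB = 0xEC
  0xEC ⊕ 0x4E = 0xA2
  0xA2 ⊕ 0x17 = 0xB5
  0xB5 ⊕ 0x3A = 0x8F

8F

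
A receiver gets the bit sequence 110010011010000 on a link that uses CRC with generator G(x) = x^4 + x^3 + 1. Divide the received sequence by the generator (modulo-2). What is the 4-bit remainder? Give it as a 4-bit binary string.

0001

Modulo-2 division of 110010011010000 by 11001:
  pos 0: 11001 XOR 11001 = 00000
  pos 7: 11010 XOR 11001 = 00011
  pos 10: 11000 XOR 11001 = 00001
Remainder = 0001 (nonzero — an error is detected).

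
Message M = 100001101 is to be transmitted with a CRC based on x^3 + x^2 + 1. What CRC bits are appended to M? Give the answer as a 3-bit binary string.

111

Append 3 zeros: 100001101000. Divide by 1101 (XOR where the leading bit is 1):
  pos 0: 1000 XOR 1101 = 0101
  pos 1: 1010 XOR 1101 = 0111
  pos 2: 1111 XOR 1101 = 0010
  pos 4: 1010 XOR 1101 = 0111
  pos 5: 1111 XOR 1101 = 0010
  pos 7: 1000 XOR 1101 = 0101
  pos 8: 1010 XOR 1101 = 0111
Remainder (last 3 bits) = 111. This is the CRC / FCS.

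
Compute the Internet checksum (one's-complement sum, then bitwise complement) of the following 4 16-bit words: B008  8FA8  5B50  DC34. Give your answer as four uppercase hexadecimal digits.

One's-complement addition (fold any carry out of bit 15 back into bit 0):
  0xB008 + 0x8FA8 = 0x13FB0 → wrap carry → 0x3FB1
  0x3FB1 + 0x5B50 = 0x09B01
  0x9B01 + 0xDC34 = 0x17735 → wrap carry → 0x7736
One's-complement sum = 0x7736.
Checksum = ~0x7736 & 0xFFFF = 0x88C9.

88C9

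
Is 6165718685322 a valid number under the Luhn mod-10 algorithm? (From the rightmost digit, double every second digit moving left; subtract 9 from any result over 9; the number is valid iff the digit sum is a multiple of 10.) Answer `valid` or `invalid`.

invalid

From the right, keep odd positions and double even positions (subtract 9 from any doubled value over 9):
  doubled (positions 2,4,...): 4 1 3 2 1 2 → sum 13
  kept (positions 1,3,...): 2 3 8 8 7 6 6 → sum 40
Total = 53.
53 mod 10 = 3, so the number is invalid.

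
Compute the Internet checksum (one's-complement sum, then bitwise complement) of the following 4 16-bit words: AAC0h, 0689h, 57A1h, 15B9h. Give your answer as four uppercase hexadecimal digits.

E15B

One's-complement addition (fold any carry out of bit 15 back into bit 0):
  0xAAC0 + 0x0689 = 0x0B149
  0xB149 + 0x57A1 = 0x108EA → wrap carry → 0x08EB
  0x08EB + 0x15B9 = 0x01EA4
One's-complement sum = 0x1EA4.
Checksum = ~0x1EA4 & 0xFFFF = 0xE15B.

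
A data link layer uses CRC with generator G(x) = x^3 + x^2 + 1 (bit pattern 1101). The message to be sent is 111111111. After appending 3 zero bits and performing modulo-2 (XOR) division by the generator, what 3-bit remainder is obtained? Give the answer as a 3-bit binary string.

010

Append 3 zeros: 111111111000. Divide by 1101 (XOR where the leading bit is 1):
  pos 0: 1111 XOR 1101 = 0010
  pos 2: 1011 XOR 1101 = 0110
  pos 3: 1101 XOR 1101 = 0000
  pos 7: 1100 XOR 1101 = 0001
Remainder (last 3 bits) = 010. This is the CRC / FCS.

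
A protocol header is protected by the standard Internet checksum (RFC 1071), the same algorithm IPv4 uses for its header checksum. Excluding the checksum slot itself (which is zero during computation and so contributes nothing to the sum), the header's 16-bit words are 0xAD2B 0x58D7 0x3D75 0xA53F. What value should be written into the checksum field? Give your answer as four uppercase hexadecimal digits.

1748

One's-complement addition (fold any carry out of bit 15 back into bit 0):
  0xAD2B + 0x58D7 = 0x10602 → wrap carry → 0x0603
  0x0603 + 0x3D75 = 0x04378
  0x4378 + 0xA53F = 0x0E8B7
One's-complement sum = 0xE8B7.
Checksum = ~0xE8B7 & 0xFFFF = 0x1748.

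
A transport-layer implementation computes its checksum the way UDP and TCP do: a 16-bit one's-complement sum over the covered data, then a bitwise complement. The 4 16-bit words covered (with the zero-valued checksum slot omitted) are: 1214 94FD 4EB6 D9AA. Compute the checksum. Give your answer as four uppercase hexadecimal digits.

308D

One's-complement addition (fold any carry out of bit 15 back into bit 0):
  0x1214 + 0x94FD = 0x0A711
  0xA711 + 0x4EB6 = 0x0F5C7
  0xF5C7 + 0xD9AA = 0x1CF71 → wrap carry → 0xCF72
One's-complement sum = 0xCF72.
Checksum = ~0xCF72 & 0xFFFF = 0x308D.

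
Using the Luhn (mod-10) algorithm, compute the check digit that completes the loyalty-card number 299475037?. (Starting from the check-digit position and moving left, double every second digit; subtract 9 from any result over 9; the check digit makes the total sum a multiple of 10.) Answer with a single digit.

6

Partial digits right→left: 7 3 0 5 7 4 9 9 2
Double every second digit counting from the check-digit position (so the 1st, 3rd, 5th, ... of the partial from the right).
  doubled (with −9 where >9): 5 0 5 9 4 → sum 23
  kept as-is: 3 5 4 9 → sum 21
Total = 23 + 21 = 44.
Check digit = (10 − (44 mod 10)) mod 10 = 6.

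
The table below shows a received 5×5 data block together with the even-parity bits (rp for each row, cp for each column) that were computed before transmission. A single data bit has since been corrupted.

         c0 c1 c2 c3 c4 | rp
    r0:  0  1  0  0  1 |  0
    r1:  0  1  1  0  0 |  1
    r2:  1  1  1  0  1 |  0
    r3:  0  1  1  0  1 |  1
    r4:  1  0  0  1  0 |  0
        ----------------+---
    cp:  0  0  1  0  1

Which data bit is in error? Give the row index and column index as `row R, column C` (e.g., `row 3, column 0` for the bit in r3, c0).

row 1, column 3

Recompute each row's even parity and compare to rp:
  r0: data parity 0, sent rp 0 → ok
  r1: data parity 0, sent rp 1 → mismatch
  r2: data parity 0, sent rp 0 → ok
  r3: data parity 1, sent rp 1 → ok
  r4: data parity 0, sent rp 0 → ok
Recompute each column's even parity and compare to cp:
  c0: data parity 0, sent cp 0 → ok
  c1: data parity 0, sent cp 0 → ok
  c2: data parity 1, sent cp 1 → ok
  c3: data parity 1, sent cp 0 → mismatch
  c4: data parity 1, sent cp 1 → ok
Exactly one row (r1) and one column (c3) fail → the flipped bit is at their intersection.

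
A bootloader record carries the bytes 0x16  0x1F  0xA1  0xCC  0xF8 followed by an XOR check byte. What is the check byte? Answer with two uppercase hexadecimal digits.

XOR the bytes together:
  start with 0x16
  0x16 ⊕ 0x1F = 0x09
  0x09 ⊕ 0xA1 = 0xA8
  0xA8 ⊕ 0xCC = 0x64
  0x64 ⊕ 0xF8 = 0x9C

9C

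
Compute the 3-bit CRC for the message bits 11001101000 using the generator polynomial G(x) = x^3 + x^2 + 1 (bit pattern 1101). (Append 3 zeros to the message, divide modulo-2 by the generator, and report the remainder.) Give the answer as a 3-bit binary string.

Append 3 zeros: 11001101000000. Divide by 1101 (XOR where the leading bit is 1):
  pos 0: 1100 XOR 1101 = 0001
  pos 3: 1110 XOR 1101 = 0011
  pos 5: 1110 XOR 1101 = 0011
  pos 7: 1100 XOR 1101 = 0001
  pos 10: 1000 XOR 1101 = 0101
Remainder (last 3 bits) = 101. This is the CRC / FCS.

101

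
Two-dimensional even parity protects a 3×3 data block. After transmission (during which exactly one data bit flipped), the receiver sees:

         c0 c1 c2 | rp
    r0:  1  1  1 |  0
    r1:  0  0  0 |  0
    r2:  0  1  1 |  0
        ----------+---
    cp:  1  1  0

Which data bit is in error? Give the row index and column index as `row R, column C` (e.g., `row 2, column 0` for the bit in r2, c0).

row 0, column 1

Recompute each row's even parity and compare to rp:
  r0: data parity 1, sent rp 0 → mismatch
  r1: data parity 0, sent rp 0 → ok
  r2: data parity 0, sent rp 0 → ok
Recompute each column's even parity and compare to cp:
  c0: data parity 1, sent cp 1 → ok
  c1: data parity 0, sent cp 1 → mismatch
  c2: data parity 0, sent cp 0 → ok
Exactly one row (r0) and one column (c1) fail → the flipped bit is at their intersection.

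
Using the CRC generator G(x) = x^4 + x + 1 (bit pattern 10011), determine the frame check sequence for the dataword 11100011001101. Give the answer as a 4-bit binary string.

1010

Append 4 zeros: 111000110011010000. Divide by 10011 (XOR where the leading bit is 1):
  pos 0: 11100 XOR 10011 = 01111
  pos 1: 11110 XOR 10011 = 01101
  pos 2: 11011 XOR 10011 = 01000
  pos 3: 10001 XOR 10011 = 00010
  pos 6: 10001 XOR 10011 = 00010
  pos 9: 10101 XOR 10011 = 00110
  pos 11: 11000 XOR 10011 = 01011
  pos 12: 10110 XOR 10011 = 00101
Remainder (last 4 bits) = 1010. This is the CRC / FCS.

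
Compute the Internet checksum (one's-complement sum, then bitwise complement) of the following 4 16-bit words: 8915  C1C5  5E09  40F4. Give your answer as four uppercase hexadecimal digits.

1627

One's-complement addition (fold any carry out of bit 15 back into bit 0):
  0x8915 + 0xC1C5 = 0x14ADA → wrap carry → 0x4ADB
  0x4ADB + 0x5E09 = 0x0A8E4
  0xA8E4 + 0x40F4 = 0x0E9D8
One's-complement sum = 0xE9D8.
Checksum = ~0xE9D8 & 0xFFFF = 0x1627.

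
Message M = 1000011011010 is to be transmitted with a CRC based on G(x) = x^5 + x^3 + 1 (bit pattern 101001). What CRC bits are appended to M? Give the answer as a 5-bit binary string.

Append 5 zeros: 100001101101000000. Divide by 101001 (XOR where the leading bit is 1):
  pos 0: 100001 XOR 101001 = 001000
  pos 2: 100010 XOR 101001 = 001011
  pos 4: 101111 XOR 101001 = 000110
  pos 7: 110010 XOR 101001 = 011011
  pos 8: 110110 XOR 101001 = 011111
  pos 9: 111110 XOR 101001 = 010111
  pos 10: 101110 XOR 101001 = 000111
Remainder (last 5 bits) = 11100. This is the CRC / FCS.

11100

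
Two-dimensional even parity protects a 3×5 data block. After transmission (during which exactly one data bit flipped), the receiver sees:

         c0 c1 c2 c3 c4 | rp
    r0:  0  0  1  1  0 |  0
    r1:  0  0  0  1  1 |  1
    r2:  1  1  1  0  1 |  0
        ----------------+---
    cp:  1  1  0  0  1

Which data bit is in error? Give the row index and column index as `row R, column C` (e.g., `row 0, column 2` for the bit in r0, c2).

Recompute each row's even parity and compare to rp:
  r0: data parity 0, sent rp 0 → ok
  r1: data parity 0, sent rp 1 → mismatch
  r2: data parity 0, sent rp 0 → ok
Recompute each column's even parity and compare to cp:
  c0: data parity 1, sent cp 1 → ok
  c1: data parity 1, sent cp 1 → ok
  c2: data parity 0, sent cp 0 → ok
  c3: data parity 0, sent cp 0 → ok
  c4: data parity 0, sent cp 1 → mismatch
Exactly one row (r1) and one column (c4) fail → the flipped bit is at their intersection.

row 1, column 4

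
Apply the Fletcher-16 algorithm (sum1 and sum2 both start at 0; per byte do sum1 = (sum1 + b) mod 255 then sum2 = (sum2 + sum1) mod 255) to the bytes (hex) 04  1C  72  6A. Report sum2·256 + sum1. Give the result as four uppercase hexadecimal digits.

Running sums (mod 255):
  after byte 0 (04): sum1=4, sum2=4
  after byte 1 (1C): sum1=32, sum2=36
  after byte 2 (72): sum1=146, sum2=182
  after byte 3 (6A): sum1=252, sum2=179
Checksum = sum2·256 + sum1 = 179·256 + 252 = 46076 = 0xB3FC.

B3FC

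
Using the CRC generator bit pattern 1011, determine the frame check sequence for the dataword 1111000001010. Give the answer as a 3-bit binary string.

Append 3 zeros: 1111000001010000. Divide by 1011 (XOR where the leading bit is 1):
  pos 0: 1111 XOR 1011 = 0100
  pos 1: 1000 XOR 1011 = 0011
  pos 3: 1100 XOR 1011 = 0111
  pos 4: 1110 XOR 1011 = 0101
  pos 5: 1010 XOR 1011 = 0001
  pos 8: 1101 XOR 1011 = 0110
  pos 9: 1100 XOR 1011 = 0111
  pos 10: 1110 XOR 1011 = 0101
  pos 11: 1010 XOR 1011 = 0001
Remainder (last 3 bits) = 010. This is the CRC / FCS.

010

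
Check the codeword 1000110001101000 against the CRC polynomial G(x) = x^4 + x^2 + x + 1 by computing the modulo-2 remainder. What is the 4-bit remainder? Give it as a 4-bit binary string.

Modulo-2 division of 1000110001101000 by 10111:
  pos 0: 10001 XOR 10111 = 00110
  pos 2: 11010 XOR 10111 = 01101
  pos 3: 11010 XOR 10111 = 01101
  pos 4: 11010 XOR 10111 = 01101
  pos 5: 11011 XOR 10111 = 01100
  pos 6: 11001 XOR 10111 = 01110
  pos 7: 11100 XOR 10111 = 01011
  pos 8: 10111 XOR 10111 = 00000
Remainder = 0000 (zero — the frame passes the CRC check).

0000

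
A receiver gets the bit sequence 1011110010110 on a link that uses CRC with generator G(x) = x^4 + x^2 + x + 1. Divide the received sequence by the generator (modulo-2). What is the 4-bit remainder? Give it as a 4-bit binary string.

0000

Modulo-2 division of 1011110010110 by 10111:
  pos 0: 10111 XOR 10111 = 00000
  pos 5: 10010 XOR 10111 = 00101
  pos 7: 10111 XOR 10111 = 00000
Remainder = 0000 (zero — the frame passes the CRC check).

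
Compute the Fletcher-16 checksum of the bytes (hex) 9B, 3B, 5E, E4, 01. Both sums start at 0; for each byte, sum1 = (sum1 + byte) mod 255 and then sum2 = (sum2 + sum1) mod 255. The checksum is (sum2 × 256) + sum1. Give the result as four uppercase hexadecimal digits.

Running sums (mod 255):
  after byte 0 (9B): sum1=155, sum2=155
  after byte 1 (3B): sum1=214, sum2=114
  after byte 2 (5E): sum1=53, sum2=167
  after byte 3 (E4): sum1=26, sum2=193
  after byte 4 (01): sum1=27, sum2=220
Checksum = sum2·256 + sum1 = 220·256 + 27 = 56347 = 0xDC1B.

DC1B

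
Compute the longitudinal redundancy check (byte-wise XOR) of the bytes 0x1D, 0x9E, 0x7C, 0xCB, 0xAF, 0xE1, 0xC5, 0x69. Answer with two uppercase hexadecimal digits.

D6

XOR the bytes together:
  start with 0x1D
  0x1D ⊕ 0x9E = 0x83
  0x83 ⊕ 0x7C = 0xFF
  0xFF ⊕ 0xCB = 0x34
  0x34 ⊕ 0xAF = 0x9B
  0x9B ⊕ 0xE1 = 0x7A
  0x7A ⊕ 0xC5 = 0xBF
  0xBF ⊕ 0x69 = 0xD6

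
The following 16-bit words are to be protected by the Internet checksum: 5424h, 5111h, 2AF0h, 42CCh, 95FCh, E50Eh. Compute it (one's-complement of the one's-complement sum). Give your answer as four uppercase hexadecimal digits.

One's-complement addition (fold any carry out of bit 15 back into bit 0):
  0x5424 + 0x5111 = 0x0A535
  0xA535 + 0x2AF0 = 0x0D025
  0xD025 + 0x42CC = 0x112F1 → wrap carry → 0x12F2
  0x12F2 + 0x95FC = 0x0A8EE
  0xA8EE + 0xE50E = 0x18DFC → wrap carry → 0x8DFD
One's-complement sum = 0x8DFD.
Checksum = ~0x8DFD & 0xFFFF = 0x7202.

7202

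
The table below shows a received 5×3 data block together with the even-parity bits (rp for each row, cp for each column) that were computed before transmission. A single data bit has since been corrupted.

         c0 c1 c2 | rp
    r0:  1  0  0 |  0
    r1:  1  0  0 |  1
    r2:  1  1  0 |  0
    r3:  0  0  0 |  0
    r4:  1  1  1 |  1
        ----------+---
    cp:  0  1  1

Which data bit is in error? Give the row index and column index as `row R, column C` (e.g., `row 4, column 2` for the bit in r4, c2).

row 0, column 1

Recompute each row's even parity and compare to rp:
  r0: data parity 1, sent rp 0 → mismatch
  r1: data parity 1, sent rp 1 → ok
  r2: data parity 0, sent rp 0 → ok
  r3: data parity 0, sent rp 0 → ok
  r4: data parity 1, sent rp 1 → ok
Recompute each column's even parity and compare to cp:
  c0: data parity 0, sent cp 0 → ok
  c1: data parity 0, sent cp 1 → mismatch
  c2: data parity 1, sent cp 1 → ok
Exactly one row (r0) and one column (c1) fail → the flipped bit is at their intersection.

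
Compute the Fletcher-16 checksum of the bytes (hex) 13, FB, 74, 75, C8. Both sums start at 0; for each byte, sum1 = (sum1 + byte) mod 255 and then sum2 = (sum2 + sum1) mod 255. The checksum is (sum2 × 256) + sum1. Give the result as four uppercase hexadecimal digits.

Running sums (mod 255):
  after byte 0 (13): sum1=19, sum2=19
  after byte 1 (FB): sum1=15, sum2=34
  after byte 2 (74): sum1=131, sum2=165
  after byte 3 (75): sum1=248, sum2=158
  after byte 4 (C8): sum1=193, sum2=96
Checksum = sum2·256 + sum1 = 96·256 + 193 = 24769 = 0x60C1.

60C1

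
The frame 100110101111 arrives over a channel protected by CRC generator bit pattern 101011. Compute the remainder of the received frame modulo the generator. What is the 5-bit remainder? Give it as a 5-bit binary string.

00000

Modulo-2 division of 100110101111 by 101011:
  pos 0: 100110 XOR 101011 = 001101
  pos 2: 110110 XOR 101011 = 011101
  pos 3: 111011 XOR 101011 = 010000
  pos 4: 100001 XOR 101011 = 001010
  pos 6: 101011 XOR 101011 = 000000
Remainder = 00000 (zero — the frame passes the CRC check).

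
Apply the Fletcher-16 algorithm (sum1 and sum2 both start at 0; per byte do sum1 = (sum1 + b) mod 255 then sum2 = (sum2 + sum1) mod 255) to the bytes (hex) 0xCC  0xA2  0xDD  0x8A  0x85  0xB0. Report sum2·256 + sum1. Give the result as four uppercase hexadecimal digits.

Running sums (mod 255):
  after byte 0 (0xCC): sum1=204, sum2=204
  after byte 1 (0xA2): sum1=111, sum2=60
  after byte 2 (0xDD): sum1=77, sum2=137
  after byte 3 (0x8A): sum1=215, sum2=97
  after byte 4 (0x85): sum1=93, sum2=190
  after byte 5 (0xB0): sum1=14, sum2=204
Checksum = sum2·256 + sum1 = 204·256 + 14 = 52238 = 0xCC0E.

CC0E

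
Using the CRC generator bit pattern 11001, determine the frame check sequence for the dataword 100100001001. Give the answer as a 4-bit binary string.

1100

Append 4 zeros: 1001000010010000. Divide by 11001 (XOR where the leading bit is 1):
  pos 0: 10010 XOR 11001 = 01011
  pos 1: 10110 XOR 11001 = 01111
  pos 2: 11110 XOR 11001 = 00111
  pos 4: 11101 XOR 11001 = 00100
  pos 6: 10000 XOR 11001 = 01001
  pos 7: 10011 XOR 11001 = 01010
  pos 8: 10100 XOR 11001 = 01101
  pos 9: 11010 XOR 11001 = 00011
Remainder (last 4 bits) = 1100. This is the CRC / FCS.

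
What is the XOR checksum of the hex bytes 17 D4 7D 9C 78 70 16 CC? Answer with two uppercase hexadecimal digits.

XOR the bytes together:
  start with 0x17
  0x17 ⊕ 0xD4 = 0xC3
  0xC3 ⊕ 0x7D = 0xBE
  0xBE ⊕ 0x9C = 0x22
  0x22 ⊕ 0x78 = 0x5A
  0x5A ⊕ 0x70 = 0x2A
  0x2A ⊕ 0x16 = 0x3C
  0x3C ⊕ 0xCC = 0xF0

F0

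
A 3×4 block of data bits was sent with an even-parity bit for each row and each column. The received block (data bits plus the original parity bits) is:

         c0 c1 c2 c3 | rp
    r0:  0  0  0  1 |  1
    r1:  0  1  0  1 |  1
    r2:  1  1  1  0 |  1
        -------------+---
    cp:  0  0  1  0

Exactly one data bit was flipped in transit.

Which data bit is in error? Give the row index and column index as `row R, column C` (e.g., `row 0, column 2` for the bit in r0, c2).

row 1, column 0

Recompute each row's even parity and compare to rp:
  r0: data parity 1, sent rp 1 → ok
  r1: data parity 0, sent rp 1 → mismatch
  r2: data parity 1, sent rp 1 → ok
Recompute each column's even parity and compare to cp:
  c0: data parity 1, sent cp 0 → mismatch
  c1: data parity 0, sent cp 0 → ok
  c2: data parity 1, sent cp 1 → ok
  c3: data parity 0, sent cp 0 → ok
Exactly one row (r1) and one column (c0) fail → the flipped bit is at their intersection.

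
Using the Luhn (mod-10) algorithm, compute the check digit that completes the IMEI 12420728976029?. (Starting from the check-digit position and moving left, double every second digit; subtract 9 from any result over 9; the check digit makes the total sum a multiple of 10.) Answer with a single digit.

2

Partial digits right→left: 9 2 0 6 7 9 8 2 7 0 2 4 2 1
Double every second digit counting from the check-digit position (so the 1st, 3rd, 5th, ... of the partial from the right).
  doubled (with −9 where >9): 9 0 5 7 5 4 4 → sum 34
  kept as-is: 2 6 9 2 0 4 1 → sum 24
Total = 34 + 24 = 58.
Check digit = (10 − (58 mod 10)) mod 10 = 2.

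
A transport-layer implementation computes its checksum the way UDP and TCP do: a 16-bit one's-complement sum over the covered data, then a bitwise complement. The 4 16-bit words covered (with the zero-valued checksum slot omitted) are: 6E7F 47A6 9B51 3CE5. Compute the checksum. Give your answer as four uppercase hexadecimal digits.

71A3

One's-complement addition (fold any carry out of bit 15 back into bit 0):
  0x6E7F + 0x47A6 = 0x0B625
  0xB625 + 0x9B51 = 0x15176 → wrap carry → 0x5177
  0x5177 + 0x3CE5 = 0x08E5C
One's-complement sum = 0x8E5C.
Checksum = ~0x8E5C & 0xFFFF = 0x71A3.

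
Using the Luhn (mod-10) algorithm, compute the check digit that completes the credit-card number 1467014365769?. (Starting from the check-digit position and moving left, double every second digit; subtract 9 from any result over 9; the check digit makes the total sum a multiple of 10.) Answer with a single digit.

4

Partial digits right→left: 9 6 7 5 6 3 4 1 0 7 6 4 1
Double every second digit counting from the check-digit position (so the 1st, 3rd, 5th, ... of the partial from the right).
  doubled (with −9 where >9): 9 5 3 8 0 3 2 → sum 30
  kept as-is: 6 5 3 1 7 4 → sum 26
Total = 30 + 26 = 56.
Check digit = (10 − (56 mod 10)) mod 10 = 4.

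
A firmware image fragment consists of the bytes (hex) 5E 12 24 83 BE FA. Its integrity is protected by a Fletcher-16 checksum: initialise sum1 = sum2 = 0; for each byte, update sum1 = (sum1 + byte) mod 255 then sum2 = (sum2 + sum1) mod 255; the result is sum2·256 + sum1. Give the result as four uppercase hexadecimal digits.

Running sums (mod 255):
  after byte 0 (5E): sum1=94, sum2=94
  after byte 1 (12): sum1=112, sum2=206
  after byte 2 (24): sum1=148, sum2=99
  after byte 3 (83): sum1=24, sum2=123
  after byte 4 (BE): sum1=214, sum2=82
  after byte 5 (FA): sum1=209, sum2=36
Checksum = sum2·256 + sum1 = 36·256 + 209 = 9425 = 0x24D1.

24D1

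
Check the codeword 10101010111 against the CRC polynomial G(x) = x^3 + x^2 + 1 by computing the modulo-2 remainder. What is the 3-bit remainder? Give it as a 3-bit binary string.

001

Modulo-2 division of 10101010111 by 1101:
  pos 0: 1010 XOR 1101 = 0111
  pos 1: 1111 XOR 1101 = 0010
  pos 3: 1001 XOR 1101 = 0100
  pos 4: 1000 XOR 1101 = 0101
  pos 5: 1011 XOR 1101 = 0110
  pos 6: 1101 XOR 1101 = 0000
Remainder = 001 (nonzero — an error is detected).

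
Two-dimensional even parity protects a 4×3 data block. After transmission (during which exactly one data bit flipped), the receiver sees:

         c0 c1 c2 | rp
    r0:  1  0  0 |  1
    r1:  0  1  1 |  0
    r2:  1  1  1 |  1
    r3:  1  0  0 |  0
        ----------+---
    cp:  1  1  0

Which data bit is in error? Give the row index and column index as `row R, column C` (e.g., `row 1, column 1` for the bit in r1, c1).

row 3, column 1

Recompute each row's even parity and compare to rp:
  r0: data parity 1, sent rp 1 → ok
  r1: data parity 0, sent rp 0 → ok
  r2: data parity 1, sent rp 1 → ok
  r3: data parity 1, sent rp 0 → mismatch
Recompute each column's even parity and compare to cp:
  c0: data parity 1, sent cp 1 → ok
  c1: data parity 0, sent cp 1 → mismatch
  c2: data parity 0, sent cp 0 → ok
Exactly one row (r3) and one column (c1) fail → the flipped bit is at their intersection.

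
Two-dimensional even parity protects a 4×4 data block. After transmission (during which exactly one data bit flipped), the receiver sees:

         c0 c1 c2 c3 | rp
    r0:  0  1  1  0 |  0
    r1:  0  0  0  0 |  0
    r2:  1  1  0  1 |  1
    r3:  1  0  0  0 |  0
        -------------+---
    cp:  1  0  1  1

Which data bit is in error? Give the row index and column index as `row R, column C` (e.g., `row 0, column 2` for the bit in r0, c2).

row 3, column 0

Recompute each row's even parity and compare to rp:
  r0: data parity 0, sent rp 0 → ok
  r1: data parity 0, sent rp 0 → ok
  r2: data parity 1, sent rp 1 → ok
  r3: data parity 1, sent rp 0 → mismatch
Recompute each column's even parity and compare to cp:
  c0: data parity 0, sent cp 1 → mismatch
  c1: data parity 0, sent cp 0 → ok
  c2: data parity 1, sent cp 1 → ok
  c3: data parity 1, sent cp 1 → ok
Exactly one row (r3) and one column (c0) fail → the flipped bit is at their intersection.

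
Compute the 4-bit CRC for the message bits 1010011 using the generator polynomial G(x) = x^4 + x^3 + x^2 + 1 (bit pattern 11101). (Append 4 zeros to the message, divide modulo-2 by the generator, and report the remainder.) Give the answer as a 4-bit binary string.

0000

Append 4 zeros: 10100110000. Divide by 11101 (XOR where the leading bit is 1):
  pos 0: 10100 XOR 11101 = 01001
  pos 1: 10011 XOR 11101 = 01110
  pos 2: 11101 XOR 11101 = 00000
Remainder (last 4 bits) = 0000. This is the CRC / FCS.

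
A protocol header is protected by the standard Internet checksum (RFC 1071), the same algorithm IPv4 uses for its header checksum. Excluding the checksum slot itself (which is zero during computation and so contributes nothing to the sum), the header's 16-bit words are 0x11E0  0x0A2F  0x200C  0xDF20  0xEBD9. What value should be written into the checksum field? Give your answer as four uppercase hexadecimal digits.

One's-complement addition (fold any carry out of bit 15 back into bit 0):
  0x11E0 + 0x0A2F = 0x01C0F
  0x1C0F + 0x200C = 0x03C1B
  0x3C1B + 0xDF20 = 0x11B3B → wrap carry → 0x1B3C
  0x1B3C + 0xEBD9 = 0x10715 → wrap carry → 0x0716
One's-complement sum = 0x0716.
Checksum = ~0x0716 & 0xFFFF = 0xF8E9.

F8E9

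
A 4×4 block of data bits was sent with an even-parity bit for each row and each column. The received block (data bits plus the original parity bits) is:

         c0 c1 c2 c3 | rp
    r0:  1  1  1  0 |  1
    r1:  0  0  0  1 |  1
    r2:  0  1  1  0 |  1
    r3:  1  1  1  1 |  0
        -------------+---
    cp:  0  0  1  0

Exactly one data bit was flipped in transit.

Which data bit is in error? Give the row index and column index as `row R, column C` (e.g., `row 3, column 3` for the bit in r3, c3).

row 2, column 1

Recompute each row's even parity and compare to rp:
  r0: data parity 1, sent rp 1 → ok
  r1: data parity 1, sent rp 1 → ok
  r2: data parity 0, sent rp 1 → mismatch
  r3: data parity 0, sent rp 0 → ok
Recompute each column's even parity and compare to cp:
  c0: data parity 0, sent cp 0 → ok
  c1: data parity 1, sent cp 0 → mismatch
  c2: data parity 1, sent cp 1 → ok
  c3: data parity 0, sent cp 0 → ok
Exactly one row (r2) and one column (c1) fail → the flipped bit is at their intersection.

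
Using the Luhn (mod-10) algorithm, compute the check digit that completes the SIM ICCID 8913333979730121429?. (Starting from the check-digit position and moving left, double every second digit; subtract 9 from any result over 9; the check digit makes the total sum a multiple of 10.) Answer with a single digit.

Partial digits right→left: 9 2 4 1 2 1 0 3 7 9 7 9 3 3 3 3 1 9 8
Double every second digit counting from the check-digit position (so the 1st, 3rd, 5th, ... of the partial from the right).
  doubled (with −9 where >9): 9 8 4 0 5 5 6 6 2 7 → sum 52
  kept as-is: 2 1 1 3 9 9 3 3 9 → sum 40
Total = 52 + 40 = 92.
Check digit = (10 − (92 mod 10)) mod 10 = 8.

8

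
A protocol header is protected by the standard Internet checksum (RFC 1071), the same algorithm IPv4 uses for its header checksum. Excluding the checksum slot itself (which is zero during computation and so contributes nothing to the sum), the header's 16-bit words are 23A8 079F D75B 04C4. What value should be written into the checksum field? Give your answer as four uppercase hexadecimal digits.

F898

One's-complement addition (fold any carry out of bit 15 back into bit 0):
  0x23A8 + 0x079F = 0x02B47
  0x2B47 + 0xD75B = 0x102A2 → wrap carry → 0x02A3
  0x02A3 + 0x04C4 = 0x00767
One's-complement sum = 0x0767.
Checksum = ~0x0767 & 0xFFFF = 0xF898.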